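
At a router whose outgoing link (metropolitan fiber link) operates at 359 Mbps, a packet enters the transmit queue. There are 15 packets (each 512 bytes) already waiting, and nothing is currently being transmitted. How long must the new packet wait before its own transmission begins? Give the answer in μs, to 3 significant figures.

Each queued packet: L/R = 4096/359000000 = 11.4095 μs.
15 queued → 171.142 μs.
Queuing delay = 171 μs.

171 μs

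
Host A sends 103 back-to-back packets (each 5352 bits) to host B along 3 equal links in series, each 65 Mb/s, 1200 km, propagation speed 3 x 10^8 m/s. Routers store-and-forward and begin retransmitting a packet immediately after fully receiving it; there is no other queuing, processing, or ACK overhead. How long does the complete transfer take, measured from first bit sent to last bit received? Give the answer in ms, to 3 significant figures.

Per-hop transmission t_tx = L/R = 5352/65000000 = 0.0823385 ms.
Per-hop propagation t_prop = 1200000/300000000 = 4 ms.
Pipeline fill: first packet needs 3·t_tx to clear all hops; remaining 102 packets each add one t_tx.
Total = (3+103-1)·t_tx + 3·t_prop = 105·0.0823385 + 3·4 = 20.6 ms.

20.6 ms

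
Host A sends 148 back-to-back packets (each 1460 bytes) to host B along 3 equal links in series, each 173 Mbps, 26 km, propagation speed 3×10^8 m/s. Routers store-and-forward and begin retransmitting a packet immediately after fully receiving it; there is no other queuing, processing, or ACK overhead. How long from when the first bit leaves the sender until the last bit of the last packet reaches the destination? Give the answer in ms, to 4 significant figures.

10.39 ms

Per-hop transmission t_tx = L/R = 11680/173000000 = 0.0675145 ms.
Per-hop propagation t_prop = 26000/300000000 = 0.0866667 ms.
Pipeline fill: first packet needs 3·t_tx to clear all hops; remaining 147 packets each add one t_tx.
Total = (3+148-1)·t_tx + 3·t_prop = 150·0.0675145 + 3·0.0866667 = 10.39 ms.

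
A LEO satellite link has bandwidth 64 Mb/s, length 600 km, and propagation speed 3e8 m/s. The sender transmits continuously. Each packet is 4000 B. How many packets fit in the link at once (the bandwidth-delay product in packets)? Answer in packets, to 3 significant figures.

4.00 packets

Propagation delay = 600000 / 300000000 = 0.002 s.
BDP = R × t_prop = 64000000 × 0.002 = 128000 bits.
In packets of 32000 bits: 4.00 packets.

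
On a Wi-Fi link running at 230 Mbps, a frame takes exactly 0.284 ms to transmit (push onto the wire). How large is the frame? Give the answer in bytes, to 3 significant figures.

8170 bytes

L = R × t_tx = 230000000 b/s × 0.000284 s = 65320 bits.
In bytes: 65320 / 8 = 8170 bytes.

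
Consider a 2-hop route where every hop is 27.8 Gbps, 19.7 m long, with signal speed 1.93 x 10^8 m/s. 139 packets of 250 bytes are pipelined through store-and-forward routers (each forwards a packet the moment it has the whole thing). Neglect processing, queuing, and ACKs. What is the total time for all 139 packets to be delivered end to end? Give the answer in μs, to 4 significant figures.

Per-hop transmission t_tx = L/R = 2000/27800000000 = 0.0719424 μs.
Per-hop propagation t_prop = 19.7/193000000 = 0.102073 μs.
Pipeline fill: first packet needs 2·t_tx to clear all hops; remaining 138 packets each add one t_tx.
Total = (2+139-1)·t_tx + 2·t_prop = 140·0.0719424 + 2·0.102073 = 10.28 μs.

10.28 μs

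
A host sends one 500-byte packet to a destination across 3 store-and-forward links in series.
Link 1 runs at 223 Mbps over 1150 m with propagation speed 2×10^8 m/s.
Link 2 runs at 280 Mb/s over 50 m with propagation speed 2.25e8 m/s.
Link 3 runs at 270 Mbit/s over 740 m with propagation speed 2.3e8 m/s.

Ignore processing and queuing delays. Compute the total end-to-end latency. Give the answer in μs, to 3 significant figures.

56.2 μs

L = 500 × 8 = 4000 bits.
Transmission delays (L/R per hop): 17.9372, 14.2857, 14.8148 μs; sum = 47.0377 μs.
Propagation delays (d/s per hop): 5.75, 0.222222, 3.21739 μs; sum = 9.18961 μs.
End-to-end = 56.2 μs.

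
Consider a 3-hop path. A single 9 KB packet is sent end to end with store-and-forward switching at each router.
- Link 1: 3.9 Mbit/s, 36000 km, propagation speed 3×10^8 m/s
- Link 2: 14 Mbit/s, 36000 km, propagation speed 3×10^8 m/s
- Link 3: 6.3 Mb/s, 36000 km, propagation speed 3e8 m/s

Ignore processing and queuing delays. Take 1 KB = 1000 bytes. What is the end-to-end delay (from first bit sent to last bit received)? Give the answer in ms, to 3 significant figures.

395 ms

L = 72000 bits.
Transmission delays (L/R per hop): 18.4615, 5.14286, 11.4286 ms; sum = 35.033 ms.
Propagation delays (d/s per hop): 120, 120, 120 ms; sum = 360 ms.
End-to-end = 395 ms.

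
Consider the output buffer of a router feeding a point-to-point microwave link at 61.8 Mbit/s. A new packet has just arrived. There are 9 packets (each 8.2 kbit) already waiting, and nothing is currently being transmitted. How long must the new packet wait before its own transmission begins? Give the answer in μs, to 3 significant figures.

1190 μs

Each queued packet: L/R = 8200/61800000 = 132.686 μs.
9 queued → 1194.17 μs.
Queuing delay = 1190 μs.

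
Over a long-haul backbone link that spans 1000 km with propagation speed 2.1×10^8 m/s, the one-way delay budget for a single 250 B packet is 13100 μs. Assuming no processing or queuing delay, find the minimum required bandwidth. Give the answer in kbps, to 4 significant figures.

L = 2000 bits.
Propagation delay = 1000000 / 210000000 = 4761.9 μs.
Transmission budget = 13100 − 4761.9 = 8338.1 μs.
R ≥ L / t_tx = 2000 bits / 0.0083381 s = 239.9 kbps.

239.9 kbps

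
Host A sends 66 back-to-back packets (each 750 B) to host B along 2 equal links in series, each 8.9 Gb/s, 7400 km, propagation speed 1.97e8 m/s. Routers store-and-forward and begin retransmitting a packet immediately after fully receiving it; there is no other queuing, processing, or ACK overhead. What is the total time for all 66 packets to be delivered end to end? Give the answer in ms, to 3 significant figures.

Per-hop transmission t_tx = L/R = 6000/8900000000 = 0.000674157 ms.
Per-hop propagation t_prop = 7400000/197000000 = 37.5635 ms.
Pipeline fill: first packet needs 2·t_tx to clear all hops; remaining 65 packets each add one t_tx.
Total = (2+66-1)·t_tx + 2·t_prop = 67·0.000674157 + 2·37.5635 = 75.2 ms.

75.2 ms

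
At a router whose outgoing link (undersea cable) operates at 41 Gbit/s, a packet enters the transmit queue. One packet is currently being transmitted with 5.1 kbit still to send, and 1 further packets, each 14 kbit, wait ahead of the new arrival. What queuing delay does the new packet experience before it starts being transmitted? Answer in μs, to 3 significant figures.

Each queued packet: L/R = 14000/41000000000 = 0.341463 μs.
1 queued → 0.341463 μs.
Plus remaining 5100 bits of current packet: 0.12439 μs.
Queuing delay = 0.466 μs.

0.466 μs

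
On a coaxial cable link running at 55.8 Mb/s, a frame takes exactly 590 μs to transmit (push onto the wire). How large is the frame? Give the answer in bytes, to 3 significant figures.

L = R × t_tx = 55800000 b/s × 0.00059 s = 32922 bits.
In bytes: 32922 / 8 = 4120 bytes.

4120 bytes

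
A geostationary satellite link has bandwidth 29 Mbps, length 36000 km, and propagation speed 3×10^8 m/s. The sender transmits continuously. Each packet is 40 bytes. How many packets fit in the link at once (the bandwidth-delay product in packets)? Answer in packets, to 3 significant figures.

10900 packets

Propagation delay = 36000000 / 300000000 = 0.12 s.
BDP = R × t_prop = 29000000 × 0.12 = 3480000 bits.
In packets of 320 bits: 10900 packets.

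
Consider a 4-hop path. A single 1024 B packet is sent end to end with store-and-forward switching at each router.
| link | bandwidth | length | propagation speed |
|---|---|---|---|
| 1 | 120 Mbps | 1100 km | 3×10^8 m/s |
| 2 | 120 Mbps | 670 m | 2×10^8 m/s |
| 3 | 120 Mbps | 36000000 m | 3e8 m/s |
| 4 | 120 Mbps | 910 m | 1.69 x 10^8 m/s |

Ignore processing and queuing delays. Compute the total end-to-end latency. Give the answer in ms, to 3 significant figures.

L = 1024 × 8 = 8192 bits.
Transmission delay per hop = L/R = 8192/120000000 = 0.0682667 ms; 4 hops → 0.273067 ms.
Propagation delays (d/s per hop): 3.66667, 0.00335, 120, 0.00538462 ms; sum = 123.675 ms.
End-to-end = 124 ms.

124 ms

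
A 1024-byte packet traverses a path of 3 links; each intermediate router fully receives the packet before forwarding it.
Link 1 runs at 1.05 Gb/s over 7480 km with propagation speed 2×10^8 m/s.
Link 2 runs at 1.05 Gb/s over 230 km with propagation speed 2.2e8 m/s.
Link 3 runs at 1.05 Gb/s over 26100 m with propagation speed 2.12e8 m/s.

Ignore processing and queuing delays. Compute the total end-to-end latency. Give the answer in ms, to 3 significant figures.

38.6 ms

L = 1024 × 8 = 8192 bits.
Transmission delay per hop = L/R = 8192/1050000000 = 0.0078019 ms; 3 hops → 0.0234057 ms.
Propagation delays (d/s per hop): 37.4, 1.04545, 0.123113 ms; sum = 38.5686 ms.
End-to-end = 38.6 ms.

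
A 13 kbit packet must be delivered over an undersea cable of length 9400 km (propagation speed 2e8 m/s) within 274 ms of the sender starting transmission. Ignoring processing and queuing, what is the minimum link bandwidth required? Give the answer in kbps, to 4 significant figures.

Propagation delay = 9400000 / 200000000 = 47 ms.
Transmission budget = 274 − 47 = 227 ms.
R ≥ L / t_tx = 13000 bits / 0.227 s = 57.27 kbps.

57.27 kbps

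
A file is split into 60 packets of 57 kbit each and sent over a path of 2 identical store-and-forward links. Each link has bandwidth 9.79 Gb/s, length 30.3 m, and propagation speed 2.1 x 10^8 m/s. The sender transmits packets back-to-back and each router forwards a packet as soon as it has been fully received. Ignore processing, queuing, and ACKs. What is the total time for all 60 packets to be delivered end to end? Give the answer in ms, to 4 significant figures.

0.3554 ms

Per-hop transmission t_tx = L/R = 57000/9790000000 = 0.00582227 ms.
Per-hop propagation t_prop = 30.3/210000000 = 0.000144286 ms.
Pipeline fill: first packet needs 2·t_tx to clear all hops; remaining 59 packets each add one t_tx.
Total = (2+60-1)·t_tx + 2·t_prop = 61·0.00582227 + 2·0.000144286 = 0.3554 ms.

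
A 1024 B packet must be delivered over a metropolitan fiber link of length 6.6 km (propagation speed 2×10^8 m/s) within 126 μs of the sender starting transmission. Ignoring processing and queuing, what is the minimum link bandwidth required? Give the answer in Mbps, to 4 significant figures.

88.09 Mbps

L = 8192 bits.
Propagation delay = 6600 / 200000000 = 33 μs.
Transmission budget = 126 − 33 = 93 μs.
R ≥ L / t_tx = 8192 bits / 9.3e-05 s = 88.09 Mbps.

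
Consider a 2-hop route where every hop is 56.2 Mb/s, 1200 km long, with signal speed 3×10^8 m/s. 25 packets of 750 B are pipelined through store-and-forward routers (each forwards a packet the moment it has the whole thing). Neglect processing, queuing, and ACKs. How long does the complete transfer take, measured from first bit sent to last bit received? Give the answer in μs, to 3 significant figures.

Per-hop transmission t_tx = L/R = 6000/56200000 = 106.762 μs.
Per-hop propagation t_prop = 1200000/300000000 = 4000 μs.
Pipeline fill: first packet needs 2·t_tx to clear all hops; remaining 24 packets each add one t_tx.
Total = (2+25-1)·t_tx + 2·t_prop = 26·106.762 + 2·4000 = 10800 μs.

10800 μs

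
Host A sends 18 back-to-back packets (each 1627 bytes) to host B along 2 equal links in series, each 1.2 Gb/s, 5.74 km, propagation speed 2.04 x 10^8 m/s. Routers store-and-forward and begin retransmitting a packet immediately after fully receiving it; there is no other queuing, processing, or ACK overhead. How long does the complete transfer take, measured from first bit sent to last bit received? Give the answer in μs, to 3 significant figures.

262 μs

Per-hop transmission t_tx = L/R = 13016/1200000000 = 10.8467 μs.
Per-hop propagation t_prop = 5740/204000000 = 28.1373 μs.
Pipeline fill: first packet needs 2·t_tx to clear all hops; remaining 17 packets each add one t_tx.
Total = (2+18-1)·t_tx + 2·t_prop = 19·10.8467 + 2·28.1373 = 262 μs.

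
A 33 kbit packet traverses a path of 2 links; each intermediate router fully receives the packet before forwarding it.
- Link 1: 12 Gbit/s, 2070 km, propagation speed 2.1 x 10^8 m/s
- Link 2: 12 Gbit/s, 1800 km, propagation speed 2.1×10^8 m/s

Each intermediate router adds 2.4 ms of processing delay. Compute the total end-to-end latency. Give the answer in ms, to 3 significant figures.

L = 33000 bits.
Transmission delay per hop = L/R = 33000/12000000000 = 0.00275 ms; 2 hops → 0.0055 ms.
Propagation delays (d/s per hop): 9.85714, 8.57143 ms; sum = 18.4286 ms.
Processing at 1 router(s): 1 × 2.4 ms = 2.4 ms.
End-to-end = 20.8 ms.

20.8 ms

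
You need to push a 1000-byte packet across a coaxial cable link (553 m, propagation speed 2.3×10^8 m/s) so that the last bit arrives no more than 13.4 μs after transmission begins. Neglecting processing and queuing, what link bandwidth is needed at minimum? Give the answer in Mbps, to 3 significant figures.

L = 8000 bits.
Propagation delay = 553 / 2.3e+08 = 2.40435 μs.
Transmission budget = 13.4 − 2.40435 = 10.9957 μs.
R ≥ L / t_tx = 8000 bits / 1.09957e-05 s = 728 Mbps.

728 Mbps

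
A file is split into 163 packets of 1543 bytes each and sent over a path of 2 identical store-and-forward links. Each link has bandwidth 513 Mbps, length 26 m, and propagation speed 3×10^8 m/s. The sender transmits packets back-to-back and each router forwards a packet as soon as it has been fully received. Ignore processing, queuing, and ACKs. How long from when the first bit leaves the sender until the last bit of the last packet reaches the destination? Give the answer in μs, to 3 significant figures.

Per-hop transmission t_tx = L/R = 12344/513000000 = 24.0624 μs.
Per-hop propagation t_prop = 26/300000000 = 0.0866667 μs.
Pipeline fill: first packet needs 2·t_tx to clear all hops; remaining 162 packets each add one t_tx.
Total = (2+163-1)·t_tx + 2·t_prop = 164·24.0624 + 2·0.0866667 = 3950 μs.

3950 μs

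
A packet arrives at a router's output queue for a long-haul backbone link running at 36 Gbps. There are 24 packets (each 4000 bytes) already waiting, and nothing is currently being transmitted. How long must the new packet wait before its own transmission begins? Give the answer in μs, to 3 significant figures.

Each queued packet: L/R = 32000/36000000000 = 0.888889 μs.
24 queued → 21.3333 μs.
Queuing delay = 21.3 μs.

21.3 μs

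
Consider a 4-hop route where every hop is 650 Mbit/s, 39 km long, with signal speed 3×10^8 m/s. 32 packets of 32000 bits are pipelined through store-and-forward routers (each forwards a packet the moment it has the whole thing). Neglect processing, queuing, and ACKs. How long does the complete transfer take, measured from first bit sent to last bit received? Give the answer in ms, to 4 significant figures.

Per-hop transmission t_tx = L/R = 32000/650000000 = 0.0492308 ms.
Per-hop propagation t_prop = 39000/300000000 = 0.13 ms.
Pipeline fill: first packet needs 4·t_tx to clear all hops; remaining 31 packets each add one t_tx.
Total = (4+32-1)·t_tx + 4·t_prop = 35·0.0492308 + 4·0.13 = 2.243 ms.

2.243 ms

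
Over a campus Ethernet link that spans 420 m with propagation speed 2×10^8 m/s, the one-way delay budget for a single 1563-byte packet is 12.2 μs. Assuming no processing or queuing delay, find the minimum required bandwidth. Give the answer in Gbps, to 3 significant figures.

L = 12504 bits.
Propagation delay = 420 / 200000000 = 2.1 μs.
Transmission budget = 12.2 − 2.1 = 10.1 μs.
R ≥ L / t_tx = 12504 bits / 1.01e-05 s = 1.24 Gbps.

1.24 Gbps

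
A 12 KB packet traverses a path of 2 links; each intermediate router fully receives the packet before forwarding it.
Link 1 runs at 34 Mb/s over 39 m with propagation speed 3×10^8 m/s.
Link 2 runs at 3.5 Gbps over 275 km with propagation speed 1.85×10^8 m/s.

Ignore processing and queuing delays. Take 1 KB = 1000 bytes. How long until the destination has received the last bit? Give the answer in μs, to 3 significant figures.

4340 μs

L = 96000 bits.
Transmission delays (L/R per hop): 2823.53, 27.4286 μs; sum = 2850.96 μs.
Propagation delays (d/s per hop): 0.13, 1486.49 μs; sum = 1486.62 μs.
End-to-end = 4340 μs.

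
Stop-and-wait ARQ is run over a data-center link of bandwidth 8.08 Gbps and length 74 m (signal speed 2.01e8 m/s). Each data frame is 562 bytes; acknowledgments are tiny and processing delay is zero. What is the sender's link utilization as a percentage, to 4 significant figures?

t_tx = L/R = 4496/8080000000 = 5.56436e-07 s.
t_prop = 74/2.01e+08 = 3.68159e-07 s; RTT = 7.36318e-07 s.
Cycle = t_tx + RTT = 1.29275e-06 s.
Utilization = t_tx / cycle = 5.56436e-07/1.29275e-06 = 43.04 %.

43.04 %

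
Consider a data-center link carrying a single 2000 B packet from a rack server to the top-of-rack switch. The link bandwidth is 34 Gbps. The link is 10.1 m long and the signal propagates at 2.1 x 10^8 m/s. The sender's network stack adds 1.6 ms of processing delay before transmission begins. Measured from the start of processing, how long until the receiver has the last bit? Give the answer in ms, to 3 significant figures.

1.60 ms

L = 2000 × 8 = 16000 bits.
Transmission delay = L/R = 16000 / 34000000000 = 0.000470588 ms.
Propagation delay = d/s = 10.1 m / 210000000 m/s = 4.80952e-05 ms.
Plus processing delay 1.6 ms = 1.6 ms.
Total = 1.60 ms.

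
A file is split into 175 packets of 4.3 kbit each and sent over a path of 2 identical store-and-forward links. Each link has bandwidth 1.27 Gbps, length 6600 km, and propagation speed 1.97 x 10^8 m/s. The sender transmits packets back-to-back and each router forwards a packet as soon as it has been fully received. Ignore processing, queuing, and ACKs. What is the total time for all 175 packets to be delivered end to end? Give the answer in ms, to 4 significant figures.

67.60 ms

Per-hop transmission t_tx = L/R = 4300/1270000000 = 0.00338583 ms.
Per-hop propagation t_prop = 6600000/197000000 = 33.5025 ms.
Pipeline fill: first packet needs 2·t_tx to clear all hops; remaining 174 packets each add one t_tx.
Total = (2+175-1)·t_tx + 2·t_prop = 176·0.00338583 + 2·33.5025 = 67.60 ms.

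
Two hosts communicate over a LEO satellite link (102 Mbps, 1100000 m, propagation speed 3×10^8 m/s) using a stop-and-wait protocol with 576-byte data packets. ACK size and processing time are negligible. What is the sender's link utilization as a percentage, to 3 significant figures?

t_tx = L/R = 4608/102000000 = 4.51765e-05 s.
t_prop = 1100000/300000000 = 0.00366667 s; RTT = 0.00733333 s.
Cycle = t_tx + RTT = 0.00737851 s.
Utilization = t_tx / cycle = 4.51765e-05/0.00737851 = 0.612 %.

0.612 %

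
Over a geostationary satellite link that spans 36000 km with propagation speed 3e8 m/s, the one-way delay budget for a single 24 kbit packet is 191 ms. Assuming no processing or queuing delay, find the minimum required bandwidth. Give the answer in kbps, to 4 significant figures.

Propagation delay = 36000000 / 300000000 = 120 ms.
Transmission budget = 191 − 120 = 71 ms.
R ≥ L / t_tx = 24000 bits / 0.071 s = 338.0 kbps.

338.0 kbps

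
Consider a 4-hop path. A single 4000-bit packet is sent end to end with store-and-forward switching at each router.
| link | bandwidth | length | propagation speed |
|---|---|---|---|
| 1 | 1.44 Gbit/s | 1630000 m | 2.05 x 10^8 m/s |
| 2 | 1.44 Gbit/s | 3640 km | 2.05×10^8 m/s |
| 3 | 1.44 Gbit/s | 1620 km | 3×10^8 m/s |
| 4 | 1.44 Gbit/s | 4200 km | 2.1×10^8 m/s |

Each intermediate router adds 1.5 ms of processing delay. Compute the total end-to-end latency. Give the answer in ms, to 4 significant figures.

Transmission delay per hop = L/R = 4000/1440000000 = 0.00277778 ms; 4 hops → 0.0111111 ms.
Propagation delays (d/s per hop): 7.95122, 17.7561, 5.4, 20 ms; sum = 51.1073 ms.
Processing at 3 router(s): 3 × 1.5 ms = 4.5 ms.
End-to-end = 55.62 ms.

55.62 ms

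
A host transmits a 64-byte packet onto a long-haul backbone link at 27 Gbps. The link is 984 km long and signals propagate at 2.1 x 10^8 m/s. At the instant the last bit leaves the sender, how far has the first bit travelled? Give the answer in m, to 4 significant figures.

t_tx = L/R = 512/27000000000 = 1.8963e-08 s.
Distance = s × t_tx = 210000000 × 1.8963e-08 = 3.982 m.

3.982 m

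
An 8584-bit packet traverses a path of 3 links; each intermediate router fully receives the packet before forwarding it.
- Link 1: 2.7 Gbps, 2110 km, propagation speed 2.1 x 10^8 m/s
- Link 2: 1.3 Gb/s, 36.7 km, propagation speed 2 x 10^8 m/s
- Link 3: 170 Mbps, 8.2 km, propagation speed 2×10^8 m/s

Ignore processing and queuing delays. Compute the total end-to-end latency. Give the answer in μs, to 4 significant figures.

Transmission delays (L/R per hop): 3.17926, 6.60308, 50.4941 μs; sum = 60.2765 μs.
Propagation delays (d/s per hop): 10047.6, 183.5, 41 μs; sum = 10272.1 μs.
End-to-end = 10330 μs.

10330 μs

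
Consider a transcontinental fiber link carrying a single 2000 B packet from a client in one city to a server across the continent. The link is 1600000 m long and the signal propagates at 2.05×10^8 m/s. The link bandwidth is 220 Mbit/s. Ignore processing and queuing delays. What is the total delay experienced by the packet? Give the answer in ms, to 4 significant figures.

7.878 ms

L = 2000 × 8 = 16000 bits.
Transmission delay = L/R = 16000 / 220000000 = 0.0727273 ms.
Propagation delay = d/s = 1600000 m / 2.05e+08 m/s = 7.80488 ms.
Total = 7.878 ms.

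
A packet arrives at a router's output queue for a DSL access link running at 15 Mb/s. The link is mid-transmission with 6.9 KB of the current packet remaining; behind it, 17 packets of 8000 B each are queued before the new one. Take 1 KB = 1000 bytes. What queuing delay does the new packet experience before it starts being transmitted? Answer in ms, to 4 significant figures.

76.21 ms

Each queued packet: L/R = 64000/15000000 = 4.26667 ms.
17 queued → 72.5333 ms.
Plus remaining 55200 bits of current packet: 3.68 ms.
Queuing delay = 76.21 ms.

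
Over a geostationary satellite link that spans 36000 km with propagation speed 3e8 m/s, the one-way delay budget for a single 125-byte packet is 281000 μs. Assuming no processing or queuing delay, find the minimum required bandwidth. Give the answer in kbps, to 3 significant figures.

L = 1000 bits.
Propagation delay = 36000000 / 300000000 = 120000 μs.
Transmission budget = 281000 − 120000 = 161000 μs.
R ≥ L / t_tx = 1000 bits / 0.161 s = 6.21 kbps.

6.21 kbps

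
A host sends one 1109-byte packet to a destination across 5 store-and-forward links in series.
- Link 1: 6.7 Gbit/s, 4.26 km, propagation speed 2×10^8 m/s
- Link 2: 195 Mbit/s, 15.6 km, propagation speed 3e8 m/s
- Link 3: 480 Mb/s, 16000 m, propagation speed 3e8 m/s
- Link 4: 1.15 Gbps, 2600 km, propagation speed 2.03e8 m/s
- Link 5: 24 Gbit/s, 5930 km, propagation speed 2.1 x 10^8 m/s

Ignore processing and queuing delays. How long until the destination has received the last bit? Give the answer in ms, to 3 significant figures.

41.2 ms

L = 1109 × 8 = 8872 bits.
Transmission delays (L/R per hop): 0.00132418, 0.0454974, 0.0184833, 0.00771478, 0.000369667 ms; sum = 0.0733894 ms.
Propagation delays (d/s per hop): 0.0213, 0.052, 0.0533333, 12.8079, 28.2381 ms; sum = 41.1726 ms.
End-to-end = 41.2 ms.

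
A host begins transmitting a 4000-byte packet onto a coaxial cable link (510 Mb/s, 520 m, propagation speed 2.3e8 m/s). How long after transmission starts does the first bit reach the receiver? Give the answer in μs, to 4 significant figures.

2.261 μs

First bit experiences only propagation delay: d/s = 520/2.3e+08 = 2.261 μs.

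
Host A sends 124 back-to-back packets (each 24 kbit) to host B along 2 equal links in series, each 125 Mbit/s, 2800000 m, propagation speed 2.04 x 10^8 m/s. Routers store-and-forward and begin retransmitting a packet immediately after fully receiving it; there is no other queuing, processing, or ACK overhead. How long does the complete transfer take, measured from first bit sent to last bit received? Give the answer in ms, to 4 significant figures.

Per-hop transmission t_tx = L/R = 24000/125000000 = 0.192 ms.
Per-hop propagation t_prop = 2800000/204000000 = 13.7255 ms.
Pipeline fill: first packet needs 2·t_tx to clear all hops; remaining 123 packets each add one t_tx.
Total = (2+124-1)·t_tx + 2·t_prop = 125·0.192 + 2·13.7255 = 51.45 ms.

51.45 ms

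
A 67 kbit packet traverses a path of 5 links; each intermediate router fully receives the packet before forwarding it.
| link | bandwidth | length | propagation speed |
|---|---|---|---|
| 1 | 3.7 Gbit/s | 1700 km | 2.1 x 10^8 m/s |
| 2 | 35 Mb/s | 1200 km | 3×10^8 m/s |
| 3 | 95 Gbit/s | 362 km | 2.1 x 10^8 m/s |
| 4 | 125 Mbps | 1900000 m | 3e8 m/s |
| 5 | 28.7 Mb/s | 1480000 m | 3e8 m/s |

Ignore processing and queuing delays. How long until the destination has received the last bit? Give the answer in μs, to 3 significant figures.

29900 μs

L = 67000 bits.
Transmission delays (L/R per hop): 18.1081, 1914.29, 0.705263, 536, 2334.49 μs; sum = 4803.59 μs.
Propagation delays (d/s per hop): 8095.24, 4000, 1723.81, 6333.33, 4933.33 μs; sum = 25085.7 μs.
End-to-end = 29900 μs.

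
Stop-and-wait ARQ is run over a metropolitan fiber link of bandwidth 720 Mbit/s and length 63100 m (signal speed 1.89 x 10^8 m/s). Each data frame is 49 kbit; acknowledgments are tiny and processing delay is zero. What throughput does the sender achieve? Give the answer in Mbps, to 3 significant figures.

66.6 Mbps

t_tx = L/R = 49000/720000000 = 6.80556e-05 s.
t_prop = 63100/189000000 = 0.000333862 s; RTT = 0.000667725 s.
Cycle = t_tx + RTT = 0.00073578 s.
Throughput = L / cycle = 49000 / 0.00073578 = 66.6 Mbps.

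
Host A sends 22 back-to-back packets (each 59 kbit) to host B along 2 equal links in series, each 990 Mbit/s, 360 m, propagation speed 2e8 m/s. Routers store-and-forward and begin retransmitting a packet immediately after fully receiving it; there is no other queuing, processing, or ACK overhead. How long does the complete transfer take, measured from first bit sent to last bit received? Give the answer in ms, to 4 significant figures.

1.374 ms

Per-hop transmission t_tx = L/R = 59000/990000000 = 0.059596 ms.
Per-hop propagation t_prop = 360/200000000 = 0.0018 ms.
Pipeline fill: first packet needs 2·t_tx to clear all hops; remaining 21 packets each add one t_tx.
Total = (2+22-1)·t_tx + 2·t_prop = 23·0.059596 + 2·0.0018 = 1.374 ms.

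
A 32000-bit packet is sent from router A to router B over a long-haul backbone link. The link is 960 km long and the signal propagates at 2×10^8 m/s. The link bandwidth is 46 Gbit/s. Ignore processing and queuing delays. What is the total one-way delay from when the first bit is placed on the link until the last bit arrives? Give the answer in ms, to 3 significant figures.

Transmission delay = L/R = 32000 / 46000000000 = 0.000695652 ms.
Propagation delay = d/s = 960000 m / 200000000 m/s = 4.8 ms.
Total = 4.80 ms.

4.80 ms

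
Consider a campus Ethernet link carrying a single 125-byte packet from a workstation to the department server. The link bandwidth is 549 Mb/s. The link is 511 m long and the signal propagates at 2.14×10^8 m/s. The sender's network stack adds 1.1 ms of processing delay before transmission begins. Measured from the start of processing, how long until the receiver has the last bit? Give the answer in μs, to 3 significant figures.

1100 μs

L = 125 × 8 = 1000 bits.
Transmission delay = L/R = 1000 / 549000000 = 1.82149 μs.
Propagation delay = d/s = 511 m / 214000000 m/s = 2.38785 μs.
Plus processing delay 1.1 ms = 1100 μs.
Total = 1100 μs.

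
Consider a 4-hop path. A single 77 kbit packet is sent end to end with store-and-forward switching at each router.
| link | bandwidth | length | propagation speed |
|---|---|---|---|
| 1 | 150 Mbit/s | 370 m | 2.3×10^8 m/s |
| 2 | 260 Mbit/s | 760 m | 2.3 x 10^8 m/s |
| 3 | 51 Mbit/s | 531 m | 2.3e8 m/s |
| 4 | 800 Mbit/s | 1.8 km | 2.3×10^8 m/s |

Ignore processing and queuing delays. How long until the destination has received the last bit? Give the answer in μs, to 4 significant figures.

2431 μs

L = 77000 bits.
Transmission delays (L/R per hop): 513.333, 296.154, 1509.8, 96.25 μs; sum = 2415.54 μs.
Propagation delays (d/s per hop): 1.6087, 3.30435, 2.3087, 7.82609 μs; sum = 15.0478 μs.
End-to-end = 2431 μs.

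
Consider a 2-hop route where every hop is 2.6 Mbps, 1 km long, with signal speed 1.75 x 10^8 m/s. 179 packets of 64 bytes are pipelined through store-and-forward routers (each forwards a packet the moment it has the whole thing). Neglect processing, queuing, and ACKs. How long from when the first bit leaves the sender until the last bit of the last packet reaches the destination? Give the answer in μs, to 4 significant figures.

35460 μs

Per-hop transmission t_tx = L/R = 512/2600000 = 196.923 μs.
Per-hop propagation t_prop = 1000/175000000 = 5.71429 μs.
Pipeline fill: first packet needs 2·t_tx to clear all hops; remaining 178 packets each add one t_tx.
Total = (2+179-1)·t_tx + 2·t_prop = 180·196.923 + 2·5.71429 = 35460 μs.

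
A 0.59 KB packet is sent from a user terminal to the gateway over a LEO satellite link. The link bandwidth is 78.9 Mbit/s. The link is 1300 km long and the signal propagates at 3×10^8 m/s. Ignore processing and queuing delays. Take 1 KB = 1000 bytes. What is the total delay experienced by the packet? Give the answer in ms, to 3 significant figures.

4.39 ms

L = 4720 bits.
Transmission delay = L/R = 4720 / 78900000 = 0.0598226 ms.
Propagation delay = d/s = 1300000 m / 300000000 m/s = 4.33333 ms.
Total = 4.39 ms.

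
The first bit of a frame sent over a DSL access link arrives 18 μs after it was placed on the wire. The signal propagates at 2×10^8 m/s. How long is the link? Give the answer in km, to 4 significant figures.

d = s × t_prop = 200000000 × 1.8e-05 = 3.600 km.

3.600 km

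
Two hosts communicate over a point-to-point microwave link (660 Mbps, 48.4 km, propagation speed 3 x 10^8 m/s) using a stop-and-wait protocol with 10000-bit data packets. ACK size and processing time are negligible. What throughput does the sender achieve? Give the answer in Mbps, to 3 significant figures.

29.6 Mbps

t_tx = L/R = 10000/660000000 = 1.51515e-05 s.
t_prop = 48400/300000000 = 0.000161333 s; RTT = 0.000322667 s.
Cycle = t_tx + RTT = 0.000337818 s.
Throughput = L / cycle = 10000 / 0.000337818 = 29.6 Mbps.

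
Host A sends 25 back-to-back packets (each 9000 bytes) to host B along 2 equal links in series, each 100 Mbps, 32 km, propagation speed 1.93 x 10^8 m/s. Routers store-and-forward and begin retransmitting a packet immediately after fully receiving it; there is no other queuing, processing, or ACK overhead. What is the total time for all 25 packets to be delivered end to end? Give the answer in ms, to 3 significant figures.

Per-hop transmission t_tx = L/R = 72000/100000000 = 0.72 ms.
Per-hop propagation t_prop = 32000/193000000 = 0.165803 ms.
Pipeline fill: first packet needs 2·t_tx to clear all hops; remaining 24 packets each add one t_tx.
Total = (2+25-1)·t_tx + 2·t_prop = 26·0.72 + 2·0.165803 = 19.1 ms.

19.1 ms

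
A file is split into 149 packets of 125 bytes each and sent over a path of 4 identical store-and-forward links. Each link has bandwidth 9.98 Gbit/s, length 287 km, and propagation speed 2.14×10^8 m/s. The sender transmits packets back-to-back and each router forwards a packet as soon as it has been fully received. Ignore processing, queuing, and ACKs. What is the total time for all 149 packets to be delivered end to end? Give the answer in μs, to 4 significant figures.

5380 μs

Per-hop transmission t_tx = L/R = 1000/9980000000 = 0.1002 μs.
Per-hop propagation t_prop = 287000/214000000 = 1341.12 μs.
Pipeline fill: first packet needs 4·t_tx to clear all hops; remaining 148 packets each add one t_tx.
Total = (4+149-1)·t_tx + 4·t_prop = 152·0.1002 + 4·1341.12 = 5380 μs.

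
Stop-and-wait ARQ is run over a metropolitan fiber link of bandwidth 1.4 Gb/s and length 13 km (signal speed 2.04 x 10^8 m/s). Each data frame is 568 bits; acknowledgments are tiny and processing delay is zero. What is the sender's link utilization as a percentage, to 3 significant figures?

0.317 %

t_tx = L/R = 568/1400000000 = 4.05714e-07 s.
t_prop = 13000/204000000 = 6.37255e-05 s; RTT = 0.000127451 s.
Cycle = t_tx + RTT = 0.000127857 s.
Utilization = t_tx / cycle = 4.05714e-07/0.000127857 = 0.317 %.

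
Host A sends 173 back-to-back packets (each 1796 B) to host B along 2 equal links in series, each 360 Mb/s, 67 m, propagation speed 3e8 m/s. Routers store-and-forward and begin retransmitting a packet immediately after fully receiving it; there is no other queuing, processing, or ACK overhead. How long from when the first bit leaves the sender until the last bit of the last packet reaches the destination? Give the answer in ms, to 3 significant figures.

6.94 ms

Per-hop transmission t_tx = L/R = 14368/360000000 = 0.0399111 ms.
Per-hop propagation t_prop = 67/300000000 = 0.000223333 ms.
Pipeline fill: first packet needs 2·t_tx to clear all hops; remaining 172 packets each add one t_tx.
Total = (2+173-1)·t_tx + 2·t_prop = 174·0.0399111 + 2·0.000223333 = 6.94 ms.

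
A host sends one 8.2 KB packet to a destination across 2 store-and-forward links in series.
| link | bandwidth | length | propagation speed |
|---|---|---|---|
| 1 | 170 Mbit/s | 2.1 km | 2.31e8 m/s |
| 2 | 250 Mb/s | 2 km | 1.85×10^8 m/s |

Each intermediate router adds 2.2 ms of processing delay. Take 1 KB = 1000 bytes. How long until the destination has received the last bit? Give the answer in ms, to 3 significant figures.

L = 65600 bits.
Transmission delays (L/R per hop): 0.385882, 0.2624 ms; sum = 0.648282 ms.
Propagation delays (d/s per hop): 0.00909091, 0.0108108 ms; sum = 0.0199017 ms.
Processing at 1 router(s): 1 × 2.2 ms = 2.2 ms.
End-to-end = 2.87 ms.

2.87 ms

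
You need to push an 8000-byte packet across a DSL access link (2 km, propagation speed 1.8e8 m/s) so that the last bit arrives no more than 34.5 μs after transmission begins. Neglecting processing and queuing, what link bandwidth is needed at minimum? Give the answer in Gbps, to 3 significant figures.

L = 64000 bits.
Propagation delay = 2000 / 180000000 = 11.1111 μs.
Transmission budget = 34.5 − 11.1111 = 23.3889 μs.
R ≥ L / t_tx = 64000 bits / 2.33889e-05 s = 2.74 Gbps.

2.74 Gbps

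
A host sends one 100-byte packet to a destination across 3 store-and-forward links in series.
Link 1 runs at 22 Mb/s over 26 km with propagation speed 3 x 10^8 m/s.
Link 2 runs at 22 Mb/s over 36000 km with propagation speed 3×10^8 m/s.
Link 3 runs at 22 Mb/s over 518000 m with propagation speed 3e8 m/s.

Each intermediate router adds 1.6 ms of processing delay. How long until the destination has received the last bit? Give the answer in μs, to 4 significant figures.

L = 100 × 8 = 800 bits.
Transmission delay per hop = L/R = 800/22000000 = 36.3636 μs; 3 hops → 109.091 μs.
Propagation delays (d/s per hop): 86.6667, 120000, 1726.67 μs; sum = 121813 μs.
Processing at 2 router(s): 2 × 1.6 ms = 3200 μs.
End-to-end = 125100 μs.

125100 μs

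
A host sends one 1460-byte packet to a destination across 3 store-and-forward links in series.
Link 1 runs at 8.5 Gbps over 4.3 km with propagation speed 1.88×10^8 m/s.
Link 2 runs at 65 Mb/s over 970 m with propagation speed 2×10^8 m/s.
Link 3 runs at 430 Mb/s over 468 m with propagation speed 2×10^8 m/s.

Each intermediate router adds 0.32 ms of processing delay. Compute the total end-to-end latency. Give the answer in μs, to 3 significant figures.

L = 1460 × 8 = 11680 bits.
Transmission delays (L/R per hop): 1.37412, 179.692, 27.1628 μs; sum = 208.229 μs.
Propagation delays (d/s per hop): 22.8723, 4.85, 2.34 μs; sum = 30.0623 μs.
Processing at 2 router(s): 2 × 0.32 ms = 640 μs.
End-to-end = 878 μs.

878 μs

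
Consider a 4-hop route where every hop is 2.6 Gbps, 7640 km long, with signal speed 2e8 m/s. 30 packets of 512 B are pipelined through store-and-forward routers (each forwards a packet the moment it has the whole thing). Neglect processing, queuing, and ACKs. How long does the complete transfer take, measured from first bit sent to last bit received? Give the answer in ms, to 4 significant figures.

152.9 ms

Per-hop transmission t_tx = L/R = 4096/2600000000 = 0.00157538 ms.
Per-hop propagation t_prop = 7640000/200000000 = 38.2 ms.
Pipeline fill: first packet needs 4·t_tx to clear all hops; remaining 29 packets each add one t_tx.
Total = (4+30-1)·t_tx + 4·t_prop = 33·0.00157538 + 4·38.2 = 152.9 ms.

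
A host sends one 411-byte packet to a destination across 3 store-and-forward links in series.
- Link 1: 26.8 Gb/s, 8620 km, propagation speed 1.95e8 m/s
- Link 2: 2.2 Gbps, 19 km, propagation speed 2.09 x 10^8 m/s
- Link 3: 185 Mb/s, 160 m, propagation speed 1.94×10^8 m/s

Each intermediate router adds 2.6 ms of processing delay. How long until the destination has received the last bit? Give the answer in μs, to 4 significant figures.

49520 μs

L = 411 × 8 = 3288 bits.
Transmission delays (L/R per hop): 0.122687, 1.49455, 17.773 μs; sum = 19.3902 μs.
Propagation delays (d/s per hop): 44205.1, 90.9091, 0.824742 μs; sum = 44296.9 μs.
Processing at 2 router(s): 2 × 2.6 ms = 5200 μs.
End-to-end = 49520 μs.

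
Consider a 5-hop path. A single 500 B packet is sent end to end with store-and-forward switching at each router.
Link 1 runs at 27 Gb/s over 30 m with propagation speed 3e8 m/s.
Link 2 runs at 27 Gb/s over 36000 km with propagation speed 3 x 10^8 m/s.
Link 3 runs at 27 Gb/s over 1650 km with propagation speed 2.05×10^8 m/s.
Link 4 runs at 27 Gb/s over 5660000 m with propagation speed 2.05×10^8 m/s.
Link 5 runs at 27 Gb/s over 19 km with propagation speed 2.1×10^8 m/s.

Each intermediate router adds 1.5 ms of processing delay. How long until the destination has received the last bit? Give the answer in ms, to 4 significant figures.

L = 500 × 8 = 4000 bits.
Transmission delay per hop = L/R = 4000/27000000000 = 0.000148148 ms; 5 hops → 0.000740741 ms.
Propagation delays (d/s per hop): 0.0001, 120, 8.04878, 27.6098, 0.0904762 ms; sum = 155.749 ms.
Processing at 4 router(s): 4 × 1.5 ms = 6 ms.
End-to-end = 161.7 ms.

161.7 ms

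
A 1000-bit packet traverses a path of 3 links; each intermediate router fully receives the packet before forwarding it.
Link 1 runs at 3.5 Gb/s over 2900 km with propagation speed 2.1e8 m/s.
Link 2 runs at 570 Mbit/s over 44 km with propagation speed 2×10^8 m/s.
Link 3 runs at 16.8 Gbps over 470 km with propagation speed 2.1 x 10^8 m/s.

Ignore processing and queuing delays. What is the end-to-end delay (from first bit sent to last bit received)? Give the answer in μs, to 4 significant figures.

16270 μs

Transmission delays (L/R per hop): 0.285714, 1.75439, 0.0595238 μs; sum = 2.09962 μs.
Propagation delays (d/s per hop): 13809.5, 220, 2238.1 μs; sum = 16267.6 μs.
End-to-end = 16270 μs.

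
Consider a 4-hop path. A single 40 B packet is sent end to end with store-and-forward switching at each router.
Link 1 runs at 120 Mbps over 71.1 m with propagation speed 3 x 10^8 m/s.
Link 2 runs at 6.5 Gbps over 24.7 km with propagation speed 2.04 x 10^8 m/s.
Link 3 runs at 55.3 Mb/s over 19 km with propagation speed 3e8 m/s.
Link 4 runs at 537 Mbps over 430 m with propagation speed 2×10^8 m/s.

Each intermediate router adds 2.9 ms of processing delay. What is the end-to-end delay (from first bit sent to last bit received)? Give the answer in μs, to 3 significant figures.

L = 40 × 8 = 320 bits.
Transmission delays (L/R per hop): 2.66667, 0.0492308, 5.78662, 0.595903 μs; sum = 9.09842 μs.
Propagation delays (d/s per hop): 0.237, 121.078, 63.3333, 2.15 μs; sum = 186.799 μs.
Processing at 3 router(s): 3 × 2.9 ms = 8700 μs.
End-to-end = 8900 μs.

8900 μs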